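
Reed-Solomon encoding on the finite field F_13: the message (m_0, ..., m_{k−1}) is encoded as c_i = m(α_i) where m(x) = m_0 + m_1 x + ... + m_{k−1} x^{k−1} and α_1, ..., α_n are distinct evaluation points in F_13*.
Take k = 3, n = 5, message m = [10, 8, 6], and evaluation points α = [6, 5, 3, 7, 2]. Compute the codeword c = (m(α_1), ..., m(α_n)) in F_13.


c = [1, 5, 10, 9, 11]

Message polynomial: m(x) = 10 + 8·x + 6·x^2 (mod 13).
For each evaluation point α_i, compute m(α_i) mod 13:
  α_1 = 6: Horner steps 6 → 5 → 1, so m(6) = 1.
  α_2 = 5: Horner steps 6 → 12 → 5, so m(5) = 5.
  α_3 = 3: Horner steps 6 → 0 → 10, so m(3) = 10.
  α_4 = 7: Horner steps 6 → 11 → 9, so m(7) = 9.
  α_5 = 2: Horner steps 6 → 7 → 11, so m(2) = 11.
Codeword c = [1, 5, 10, 9, 11] ∈ F_13^5.


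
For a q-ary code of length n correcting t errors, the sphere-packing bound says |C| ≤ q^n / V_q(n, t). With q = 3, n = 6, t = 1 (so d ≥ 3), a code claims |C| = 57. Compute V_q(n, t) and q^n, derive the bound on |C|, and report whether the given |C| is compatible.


V_q(n, t) = 13, q^n = 729, Hamming bound = 56, |C| = 57 > bound (violated).

Step 1: Compute V_q(n, t) = Σ_{j=0}^1 C(n, j) (q−1)^j.
  j = 0: C(6,0)·(2)^0 = 1·1 = 1.
  j = 1: C(6,1)·(2)^1 = 6·2 = 12.
  V_q(n, t) = 1 + 12 = 13.
Step 2: q^n = 3^6 = 729.
Step 3: Hamming bound ⌊q^n / V_q(n,t)⌋ = ⌊729/13⌋ = 56.
Step 4: Compare |C| = 57 to 56: violated.
The claimed |C| lies above the Hamming bound, so no 3-ary code of length 6 with d ≥ 3 can have 57 codewords.


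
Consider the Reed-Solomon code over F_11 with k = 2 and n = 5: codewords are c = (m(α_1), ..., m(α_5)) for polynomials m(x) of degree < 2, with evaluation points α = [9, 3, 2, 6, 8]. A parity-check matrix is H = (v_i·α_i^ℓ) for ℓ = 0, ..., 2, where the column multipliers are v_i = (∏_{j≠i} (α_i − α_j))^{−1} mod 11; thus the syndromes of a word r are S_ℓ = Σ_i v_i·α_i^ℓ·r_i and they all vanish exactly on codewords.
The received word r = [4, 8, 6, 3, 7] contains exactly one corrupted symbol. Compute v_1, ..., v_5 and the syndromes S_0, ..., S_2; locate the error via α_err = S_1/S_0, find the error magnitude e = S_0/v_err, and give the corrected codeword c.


S = (10, 2, 7), error at position 1, error magnitude e = 6, c = [9, 8, 6, 3, 7].

Step 1: column multipliers v_i = (∏_{j≠i}(α_i − α_j))^{−1} mod 11.
  i = 1 (α = 9): (9−3)(9−2)(9−6)(9−8) = 6·7·3·1 = 126 ≡ 5, so v_1 = 5^{−1} = 9 (mod 11).
  i = 2 (α = 3): (3−9)(3−2)(3−6)(3−8) = (−6)·1·(−3)·(−5) = −90 ≡ 9, so v_2 = 9^{−1} = 5 (mod 11).
  i = 3 (α = 2): (2−9)(2−3)(2−6)(2−8) = (−7)·(−1)·(−4)·(−6) = 168 ≡ 3, so v_3 = 3^{−1} = 4 (mod 11).
  i = 4 (α = 6): (6−9)(6−3)(6−2)(6−8) = (−3)·3·4·(−2) = 72 ≡ 6, so v_4 = 6^{−1} = 2 (mod 11).
  i = 5 (α = 8): (8−9)(8−3)(8−2)(8−6) = (−1)·5·6·2 = −60 ≡ 6, so v_5 = 6^{−1} = 2 (mod 11).
  v = [9, 5, 4, 2, 2].
Step 2: syndromes of r = [4, 8, 6, 3, 7] (all sums mod 11).
  S_0 = Σ v_i r_i = 9·4 + 5·8 + 4·6 + 2·3 + 2·7 = 120 ≡ 10.
  S_1 = Σ v_i α_i r_i = 9·9·4 + 5·3·8 + 4·2·6 + 2·6·3 + 2·8·7 = 640 ≡ 2.
  α_i^2 mod 11 = [4, 9, 4, 3, 9].
  S_2 = Σ v_i α_i^2 r_i = 9·4·4 + 5·9·8 + 4·4·6 + 2·3·3 + 2·9·7 = 744 ≡ 7.
  S = (10, 2, 7) ≠ 0, so r is not a codeword (an error is present).
Step 3: locate the error. For a single error e at position i, S_ℓ = v_i·e·α_i^ℓ, so α_err = S_1/S_0.
  S_0^{−1} = 10^{−1} = 10 (mod 11), so α_err = 2·10 = 20 ≡ 9 = α_1. Error position i = 1.
  Consistency check: S_2/S_1 = 7·6 = 42 ≡ 9 = α_err ✓ (single-error assumption holds).
Step 4: error magnitude e = S_0/v_1 = S_0·∏_{j≠1}(α_1 − α_j) = 10·5 = 50 ≡ 6 (mod 11).
Step 5: correct position 1: c_1 = r_1 − e = 4 − 6 ≡ 9 (mod 11). Hence c = [9, 8, 6, 3, 7].
  Check: interpolating c through the α_i gives m(x) = 2 + 2·x (degree < 2) with m(α_i) = c_i for every i, so c is indeed a codeword.


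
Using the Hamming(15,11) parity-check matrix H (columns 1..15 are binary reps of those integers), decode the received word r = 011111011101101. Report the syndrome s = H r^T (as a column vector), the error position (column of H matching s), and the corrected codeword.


s = (0, 0, 1, 1)^T, error position = 3, corrected codeword c = 010111011101101

Compute s = H r^T mod 2 one row at a time:
  s_1 = 1 + 1 + 1 + 0 + 1 + 1 + 0 + 1 = 6 ≡ 0 (mod 2).
  s_2 = 1 + 1 + 1 + 0 + 1 + 1 + 0 + 1 = 6 ≡ 0 (mod 2).
  s_3 = 1 + 1 + 1 + 0 + 1 + 0 + 0 + 1 = 5 ≡ 1 (mod 2).
  s_4 = 0 + 1 + 1 + 0 + 1 + 0 + 1 + 1 = 5 ≡ 1 (mod 2).
s = (0, 0, 1, 1)^T — this equals column 3 of H (binary 0011), so error is at position 3.
Correct: flip bit 3 of r = 011111011101101 to get c = 010111011101101.


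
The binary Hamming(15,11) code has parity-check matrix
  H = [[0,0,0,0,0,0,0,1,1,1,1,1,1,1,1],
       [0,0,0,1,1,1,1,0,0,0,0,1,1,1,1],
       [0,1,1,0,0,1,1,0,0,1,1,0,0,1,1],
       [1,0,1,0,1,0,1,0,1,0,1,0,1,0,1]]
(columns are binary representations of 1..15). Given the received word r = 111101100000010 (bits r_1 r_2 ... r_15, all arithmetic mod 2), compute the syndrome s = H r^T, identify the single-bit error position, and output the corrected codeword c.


s = (1, 0, 1, 1)^T, error position = 11, corrected codeword c = 111101100010010

Compute s = H r^T mod 2 one row at a time:
  s_1 = 0 + 0 + 0 + 0 + 0 + 0 + 1 + 0 = 1 ≡ 1 (mod 2).
  s_2 = 1 + 0 + 1 + 1 + 0 + 0 + 1 + 0 = 4 ≡ 0 (mod 2).
  s_3 = 1 + 1 + 1 + 1 + 0 + 0 + 1 + 0 = 5 ≡ 1 (mod 2).
  s_4 = 1 + 1 + 0 + 1 + 0 + 0 + 0 + 0 = 3 ≡ 1 (mod 2).
s = (1, 0, 1, 1)^T — this equals column 11 of H (binary 1011), so error is at position 11.
Correct: flip bit 11 of r = 111101100000010 to get c = 111101100010010.


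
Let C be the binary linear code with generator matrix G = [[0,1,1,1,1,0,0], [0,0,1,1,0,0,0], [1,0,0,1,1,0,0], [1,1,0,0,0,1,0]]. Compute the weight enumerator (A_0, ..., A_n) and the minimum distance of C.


Weight distribution: A_0 = 1, A_2 = 4, A_3 = 6, A_4 = 3, A_5 = 2. Minimum distance d = 2.

Enumerate all 2^4 = 16 messages m ∈ F_2^4.
For each, compute codeword c = mG in F_2^7, then tally its weight.
  m = 0000 → c = 0000000, weight = 0.
  m = 1000 → c = 0111100, weight = 4.
  m = 0100 → c = 0011000, weight = 2.
  m = 1100 → c = 0100100, weight = 2.
  m = 0010 → c = 1001100, weight = 3.
  m = 1010 → c = 1110000, weight = 3.
  m = 0110 → c = 1010100, weight = 3.
  m = 1110 → c = 1101000, weight = 3.
  m = 0001 → c = 1100010, weight = 3.
  m = 1001 → c = 1011110, weight = 5.
  m = 0101 → c = 1111010, weight = 5.
  m = 1101 → c = 1000110, weight = 3.
  m = 0011 → c = 0101110, weight = 4.
  m = 1011 → c = 0010010, weight = 2.
  m = 0111 → c = 0110110, weight = 4.
  m = 1111 → c = 0001010, weight = 2.
Tally weights:
  weight 0: 1 codewords.
  weight 2: 4 codewords.
  weight 3: 6 codewords.
  weight 4: 3 codewords.
  weight 5: 2 codewords.
Minimum distance d = smallest w > 0 with A_w > 0 = 2.
Sanity: Σ A_w = 16 = 2^4 = 16 ✓.


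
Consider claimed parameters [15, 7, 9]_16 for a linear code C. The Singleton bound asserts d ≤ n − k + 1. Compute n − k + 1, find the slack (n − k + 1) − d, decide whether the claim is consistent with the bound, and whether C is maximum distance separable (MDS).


Singleton RHS = n − k + 1 = 9, slack = 0, bound satisfied, MDS.

Singleton bound: d ≤ n − k + 1.
Here n = 15, k = 7, so n − k + 1 = 9.
Given d = 9, check d ≤ 9: YES.
Slack = (n − k + 1) − d = 0.
The code is MDS (slack = 0).
Description: the claimed parameters are [15, 7, 9]_16; such a code would be MDS (meets Singleton bound).


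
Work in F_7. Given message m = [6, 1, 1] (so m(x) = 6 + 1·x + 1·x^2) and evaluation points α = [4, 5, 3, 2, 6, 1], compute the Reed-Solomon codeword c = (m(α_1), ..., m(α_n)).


c = [5, 1, 4, 5, 6, 1]

Message polynomial: m(x) = 6 + 1·x + 1·x^2 (mod 7).
For each evaluation point α_i, compute m(α_i) mod 7:
  α_1 = 4: Horner steps 1 → 5 → 5, so m(4) = 5.
  α_2 = 5: Horner steps 1 → 6 → 1, so m(5) = 1.
  α_3 = 3: Horner steps 1 → 4 → 4, so m(3) = 4.
  α_4 = 2: Horner steps 1 → 3 → 5, so m(2) = 5.
  α_5 = 6: Horner steps 1 → 0 → 6, so m(6) = 6.
  α_6 = 1: Horner steps 1 → 2 → 1, so m(1) = 1.
Codeword c = [5, 1, 4, 5, 6, 1] ∈ F_7^6.


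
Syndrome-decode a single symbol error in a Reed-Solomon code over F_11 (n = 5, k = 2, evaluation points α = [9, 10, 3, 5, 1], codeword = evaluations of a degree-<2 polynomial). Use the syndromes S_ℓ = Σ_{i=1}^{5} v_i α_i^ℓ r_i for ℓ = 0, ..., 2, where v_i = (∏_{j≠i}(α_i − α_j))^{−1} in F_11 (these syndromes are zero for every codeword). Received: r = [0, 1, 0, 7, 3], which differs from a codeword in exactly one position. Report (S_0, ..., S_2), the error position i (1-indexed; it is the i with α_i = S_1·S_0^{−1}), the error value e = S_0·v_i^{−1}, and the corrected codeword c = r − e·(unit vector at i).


S = (9, 5, 4), error at position 3, error magnitude e = 6, c = [0, 1, 5, 7, 3].

Step 1: column multipliers v_i = (∏_{j≠i}(α_i − α_j))^{−1} mod 11.
  i = 1 (α = 9): (9−10)(9−3)(9−5)(9−1) = (−1)·6·4·8 = −192 ≡ 6, so v_1 = 6^{−1} = 2 (mod 11).
  i = 2 (α = 10): (10−9)(10−3)(10−5)(10−1) = 1·7·5·9 = 315 ≡ 7, so v_2 = 7^{−1} = 8 (mod 11).
  i = 3 (α = 3): (3−9)(3−10)(3−5)(3−1) = (−6)·(−7)·(−2)·2 = −168 ≡ 8, so v_3 = 8^{−1} = 7 (mod 11).
  i = 4 (α = 5): (5−9)(5−10)(5−3)(5−1) = (−4)·(−5)·2·4 = 160 ≡ 6, so v_4 = 6^{−1} = 2 (mod 11).
  i = 5 (α = 1): (1−9)(1−10)(1−3)(1−5) = (−8)·(−9)·(−2)·(−4) = 576 ≡ 4, so v_5 = 4^{−1} = 3 (mod 11).
  v = [2, 8, 7, 2, 3].
Step 2: syndromes of r = [0, 1, 0, 7, 3] (all sums mod 11).
  S_0 = Σ v_i r_i = 2·0 + 8·1 + 7·0 + 2·7 + 3·3 = 31 ≡ 9.
  S_1 = Σ v_i α_i r_i = 2·9·0 + 8·10·1 + 7·3·0 + 2·5·7 + 3·1·3 = 159 ≡ 5.
  α_i^2 mod 11 = [4, 1, 9, 3, 1].
  S_2 = Σ v_i α_i^2 r_i = 2·4·0 + 8·1·1 + 7·9·0 + 2·3·7 + 3·1·3 = 59 ≡ 4.
  S = (9, 5, 4) ≠ 0, so r is not a codeword (an error is present).
Step 3: locate the error. For a single error e at position i, S_ℓ = v_i·e·α_i^ℓ, so α_err = S_1/S_0.
  S_0^{−1} = 9^{−1} = 5 (mod 11), so α_err = 5·5 = 25 ≡ 3 = α_3. Error position i = 3.
  Consistency check: S_2/S_1 = 4·9 = 36 ≡ 3 = α_err ✓ (single-error assumption holds).
Step 4: error magnitude e = S_0/v_3 = S_0·∏_{j≠3}(α_3 − α_j) = 9·8 = 72 ≡ 6 (mod 11).
Step 5: correct position 3: c_3 = r_3 − e = 0 − 6 ≡ 5 (mod 11). Hence c = [0, 1, 5, 7, 3].
  Check: interpolating c through the α_i gives m(x) = 2 + 1·x (degree < 2) with m(α_i) = c_i for every i, so c is indeed a codeword.


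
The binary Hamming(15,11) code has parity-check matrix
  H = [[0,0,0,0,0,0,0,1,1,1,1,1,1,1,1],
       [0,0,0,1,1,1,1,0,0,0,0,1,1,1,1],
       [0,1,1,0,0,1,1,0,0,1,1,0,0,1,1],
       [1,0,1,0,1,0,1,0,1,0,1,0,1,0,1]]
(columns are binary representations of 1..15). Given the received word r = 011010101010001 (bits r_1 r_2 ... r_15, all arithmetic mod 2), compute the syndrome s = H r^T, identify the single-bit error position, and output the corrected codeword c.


s = (1, 1, 1, 0)^T, error position = 14, corrected codeword c = 011010101010011

Compute s = H r^T mod 2 one row at a time:
  s_1 = 0 + 1 + 0 + 1 + 0 + 0 + 0 + 1 = 3 ≡ 1 (mod 2).
  s_2 = 0 + 1 + 0 + 1 + 0 + 0 + 0 + 1 = 3 ≡ 1 (mod 2).
  s_3 = 1 + 1 + 0 + 1 + 0 + 1 + 0 + 1 = 5 ≡ 1 (mod 2).
  s_4 = 0 + 1 + 1 + 1 + 1 + 1 + 0 + 1 = 6 ≡ 0 (mod 2).
s = (1, 1, 1, 0)^T — this equals column 14 of H (binary 1110), so error is at position 14.
Correct: flip bit 14 of r = 011010101010001 to get c = 011010101010011.


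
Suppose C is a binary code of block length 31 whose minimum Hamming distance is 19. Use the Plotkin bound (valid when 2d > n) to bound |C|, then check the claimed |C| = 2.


Plotkin bound M ≤ 4; given |C| = 2 ≤ bound (satisfied).

Check applicability: 2d = 38, n = 31.
2d − n = 7 > 0, so Plotkin applies.
Compute d/(2d−n) = 19/7 ≈ 2.7143.
⌊d/(2d−n)⌋ = 2.
Plotkin bound: M ≤ 2·2 = 4.
Given |C| = 2, check: satisfied.
This |C| is below the Plotkin bound.


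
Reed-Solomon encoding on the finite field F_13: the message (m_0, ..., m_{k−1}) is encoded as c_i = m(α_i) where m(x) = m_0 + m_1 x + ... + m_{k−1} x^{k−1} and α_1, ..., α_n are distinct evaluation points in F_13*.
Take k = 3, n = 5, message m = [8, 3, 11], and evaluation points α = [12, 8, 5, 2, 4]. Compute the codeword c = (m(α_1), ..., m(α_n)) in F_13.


c = [3, 8, 12, 6, 1]

Message polynomial: m(x) = 8 + 3·x + 11·x^2 (mod 13).
For each evaluation point α_i, compute m(α_i) mod 13:
  α_1 = 12: Horner steps 11 → 5 → 3, so m(12) = 3.
  α_2 = 8: Horner steps 11 → 0 → 8, so m(8) = 8.
  α_3 = 5: Horner steps 11 → 6 → 12, so m(5) = 12.
  α_4 = 2: Horner steps 11 → 12 → 6, so m(2) = 6.
  α_5 = 4: Horner steps 11 → 8 → 1, so m(4) = 1.
Codeword c = [3, 8, 12, 6, 1] ∈ F_13^5.


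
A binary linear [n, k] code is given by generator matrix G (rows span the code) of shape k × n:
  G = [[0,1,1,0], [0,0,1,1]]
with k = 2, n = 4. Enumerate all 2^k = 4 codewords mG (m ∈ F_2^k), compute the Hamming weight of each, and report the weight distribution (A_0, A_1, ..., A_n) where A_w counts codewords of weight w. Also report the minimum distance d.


Weight distribution: A_0 = 1, A_2 = 3. Minimum distance d = 2.

Enumerate all 2^2 = 4 messages m ∈ F_2^2.
For each, compute codeword c = mG in F_2^4, then tally its weight.
  m = 00 → c = 0000, weight = 0.
  m = 10 → c = 0110, weight = 2.
  m = 01 → c = 0011, weight = 2.
  m = 11 → c = 0101, weight = 2.
Tally weights:
  weight 0: 1 codewords.
  weight 2: 3 codewords.
Minimum distance d = smallest w > 0 with A_w > 0 = 2.
Sanity: Σ A_w = 4 = 2^2 = 4 ✓.


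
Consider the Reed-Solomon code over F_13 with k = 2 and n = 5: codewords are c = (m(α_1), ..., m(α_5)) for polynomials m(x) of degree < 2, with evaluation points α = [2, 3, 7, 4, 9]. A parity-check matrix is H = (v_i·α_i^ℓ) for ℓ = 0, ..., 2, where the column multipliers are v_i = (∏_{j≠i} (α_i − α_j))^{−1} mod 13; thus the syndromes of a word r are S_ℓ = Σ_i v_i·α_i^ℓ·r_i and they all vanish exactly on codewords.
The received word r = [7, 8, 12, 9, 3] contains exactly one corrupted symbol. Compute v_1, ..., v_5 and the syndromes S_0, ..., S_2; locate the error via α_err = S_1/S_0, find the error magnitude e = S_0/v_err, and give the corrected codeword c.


S = (7, 11, 8), error at position 5, error magnitude e = 2, c = [7, 8, 12, 9, 1].

Step 1: column multipliers v_i = (∏_{j≠i}(α_i − α_j))^{−1} mod 13.
  i = 1 (α = 2): (2−3)(2−7)(2−4)(2−9) = (−1)·(−5)·(−2)·(−7) = 70 ≡ 5, so v_1 = 5^{−1} = 8 (mod 13).
  i = 2 (α = 3): (3−2)(3−7)(3−4)(3−9) = 1·(−4)·(−1)·(−6) = −24 ≡ 2, so v_2 = 2^{−1} = 7 (mod 13).
  i = 3 (α = 7): (7−2)(7−3)(7−4)(7−9) = 5·4·3·(−2) = −120 ≡ 10, so v_3 = 10^{−1} = 4 (mod 13).
  i = 4 (α = 4): (4−2)(4−3)(4−7)(4−9) = 2·1·(−3)·(−5) = 30 ≡ 4, so v_4 = 4^{−1} = 10 (mod 13).
  i = 5 (α = 9): (9−2)(9−3)(9−7)(9−4) = 7·6·2·5 = 420 ≡ 4, so v_5 = 4^{−1} = 10 (mod 13).
  v = [8, 7, 4, 10, 10].
Step 2: syndromes of r = [7, 8, 12, 9, 3] (all sums mod 13).
  S_0 = Σ v_i r_i = 8·7 + 7·8 + 4·12 + 10·9 + 10·3 = 280 ≡ 7.
  S_1 = Σ v_i α_i r_i = 8·2·7 + 7·3·8 + 4·7·12 + 10·4·9 + 10·9·3 = 1246 ≡ 11.
  α_i^2 mod 13 = [4, 9, 10, 3, 3].
  S_2 = Σ v_i α_i^2 r_i = 8·4·7 + 7·9·8 + 4·10·12 + 10·3·9 + 10·3·3 = 1568 ≡ 8.
  S = (7, 11, 8) ≠ 0, so r is not a codeword (an error is present).
Step 3: locate the error. For a single error e at position i, S_ℓ = v_i·e·α_i^ℓ, so α_err = S_1/S_0.
  S_0^{−1} = 7^{−1} = 2 (mod 13), so α_err = 11·2 = 22 ≡ 9 = α_5. Error position i = 5.
  Consistency check: S_2/S_1 = 8·6 = 48 ≡ 9 = α_err ✓ (single-error assumption holds).
Step 4: error magnitude e = S_0/v_5 = S_0·∏_{j≠5}(α_5 − α_j) = 7·4 = 28 ≡ 2 (mod 13).
Step 5: correct position 5: c_5 = r_5 − e = 3 − 2 ≡ 1 (mod 13). Hence c = [7, 8, 12, 9, 1].
  Check: interpolating c through the α_i gives m(x) = 5 + 1·x (degree < 2) with m(α_i) = c_i for every i, so c is indeed a codeword.


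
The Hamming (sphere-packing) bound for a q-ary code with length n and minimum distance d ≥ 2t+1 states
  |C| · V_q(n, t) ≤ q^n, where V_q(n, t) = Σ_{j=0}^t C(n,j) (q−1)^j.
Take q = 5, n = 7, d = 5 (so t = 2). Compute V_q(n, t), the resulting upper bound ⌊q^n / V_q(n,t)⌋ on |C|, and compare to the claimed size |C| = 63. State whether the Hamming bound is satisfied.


V_q(n, t) = 365, q^n = 78125, Hamming bound = 214, |C| = 63 ≤ bound (satisfied).

Step 1: Compute V_q(n, t) = Σ_{j=0}^2 C(n, j) (q−1)^j.
  j = 0: C(7,0)·(4)^0 = 1·1 = 1.
  j = 1: C(7,1)·(4)^1 = 7·4 = 28.
  j = 2: C(7,2)·(4)^2 = 21·16 = 336.
  V_q(n, t) = 1 + 28 + 336 = 365.
Step 2: q^n = 5^7 = 78125.
Step 3: Hamming bound ⌊q^n / V_q(n,t)⌋ = ⌊78125/365⌋ = 214.
Step 4: Compare |C| = 63 to 214: satisfied.
The claimed |C| lies below the Hamming bound.


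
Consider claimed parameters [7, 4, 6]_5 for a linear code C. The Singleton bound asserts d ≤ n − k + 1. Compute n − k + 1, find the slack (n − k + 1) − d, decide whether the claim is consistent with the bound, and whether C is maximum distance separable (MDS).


Singleton RHS = n − k + 1 = 4, slack = -2, bound violated (no such code; not MDS).

Singleton bound: d ≤ n − k + 1.
Here n = 7, k = 4, so n − k + 1 = 4.
Given d = 6, check d ≤ 4: NO.
Slack = (n − k + 1) − d = -2.
The slack is negative: d = 6 exceeds n − k + 1 = 4 by 2, so the Singleton bound is violated and no linear [7, 4, 6]_5 code can exist. In particular it is not MDS (MDS requires d = n − k + 1 exactly).
Description: the claimed parameters are [7, 4, 6]_5; such a code would be impossible (violates the Singleton bound).


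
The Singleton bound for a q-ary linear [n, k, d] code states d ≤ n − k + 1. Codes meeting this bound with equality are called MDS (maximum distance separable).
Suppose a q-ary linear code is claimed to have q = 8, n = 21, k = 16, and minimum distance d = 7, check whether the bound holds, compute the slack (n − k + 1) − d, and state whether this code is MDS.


Singleton RHS = n − k + 1 = 6, slack = -1, bound violated (no such code; not MDS).

Singleton bound: d ≤ n − k + 1.
Here n = 21, k = 16, so n − k + 1 = 6.
Given d = 7, check d ≤ 6: NO.
Slack = (n − k + 1) − d = -1.
The slack is negative: d = 7 exceeds n − k + 1 = 6 by 1, so the Singleton bound is violated and no linear [21, 16, 7]_8 code can exist. In particular it is not MDS (MDS requires d = n − k + 1 exactly).
Description: the claimed parameters are [21, 16, 7]_8; such a code would be impossible (violates the Singleton bound).


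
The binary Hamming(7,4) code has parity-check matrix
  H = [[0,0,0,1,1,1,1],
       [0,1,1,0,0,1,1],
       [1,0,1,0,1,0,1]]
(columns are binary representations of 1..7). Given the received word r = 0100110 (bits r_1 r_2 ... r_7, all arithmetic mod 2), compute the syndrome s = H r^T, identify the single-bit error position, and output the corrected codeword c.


s = (0, 0, 1)^T, error position = 1, corrected codeword c = 1100110

Compute s = H r^T mod 2 one row at a time:
  s_1 = 0 + 1 + 1 + 0 = 2 ≡ 0 (mod 2).
  s_2 = 1 + 0 + 1 + 0 = 2 ≡ 0 (mod 2).
  s_3 = 0 + 0 + 1 + 0 = 1 ≡ 1 (mod 2).
s = (0, 0, 1)^T — this equals column 1 of H (binary 001), so error is at position 1.
Correct: flip bit 1 of r = 0100110 to get c = 1100110.


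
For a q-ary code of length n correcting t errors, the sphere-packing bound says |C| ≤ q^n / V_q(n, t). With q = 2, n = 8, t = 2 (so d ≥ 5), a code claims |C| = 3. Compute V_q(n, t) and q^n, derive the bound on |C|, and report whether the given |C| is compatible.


V_q(n, t) = 37, q^n = 256, Hamming bound = 6, |C| = 3 ≤ bound (satisfied).

Step 1: Compute V_q(n, t) = Σ_{j=0}^2 C(n, j) (q−1)^j.
  j = 0: C(8,0)·(1)^0 = 1·1 = 1.
  j = 1: C(8,1)·(1)^1 = 8·1 = 8.
  j = 2: C(8,2)·(1)^2 = 28·1 = 28.
  V_q(n, t) = 1 + 8 + 28 = 37.
Step 2: q^n = 2^8 = 256.
Step 3: Hamming bound ⌊q^n / V_q(n,t)⌋ = ⌊256/37⌋ = 6.
Step 4: Compare |C| = 3 to 6: satisfied.
The claimed |C| lies below the Hamming bound.


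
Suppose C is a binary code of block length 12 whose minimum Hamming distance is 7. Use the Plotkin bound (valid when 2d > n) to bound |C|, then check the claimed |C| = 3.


Plotkin bound M ≤ 6; given |C| = 3 ≤ bound (satisfied).

Check applicability: 2d = 14, n = 12.
2d − n = 2 > 0, so Plotkin applies.
Compute d/(2d−n) = 7/2 ≈ 3.5000.
⌊d/(2d−n)⌋ = 3.
Plotkin bound: M ≤ 2·3 = 6.
Given |C| = 3, check: satisfied.
This |C| is below the Plotkin bound.


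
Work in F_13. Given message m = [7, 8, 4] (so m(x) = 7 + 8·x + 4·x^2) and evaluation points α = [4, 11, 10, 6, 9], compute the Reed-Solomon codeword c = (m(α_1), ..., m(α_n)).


c = [12, 7, 6, 4, 0]

Message polynomial: m(x) = 7 + 8·x + 4·x^2 (mod 13).
For each evaluation point α_i, compute m(α_i) mod 13:
  α_1 = 4: Horner steps 4 → 11 → 12, so m(4) = 12.
  α_2 = 11: Horner steps 4 → 0 → 7, so m(11) = 7.
  α_3 = 10: Horner steps 4 → 9 → 6, so m(10) = 6.
  α_4 = 6: Horner steps 4 → 6 → 4, so m(6) = 4.
  α_5 = 9: Horner steps 4 → 5 → 0, so m(9) = 0.
Codeword c = [12, 7, 6, 4, 0] ∈ F_13^5.


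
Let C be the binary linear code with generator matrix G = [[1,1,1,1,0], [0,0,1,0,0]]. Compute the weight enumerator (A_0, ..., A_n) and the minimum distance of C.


Weight distribution: A_0 = 1, A_1 = 1, A_3 = 1, A_4 = 1. Minimum distance d = 1.

Enumerate all 2^2 = 4 messages m ∈ F_2^2.
For each, compute codeword c = mG in F_2^5, then tally its weight.
  m = 00 → c = 00000, weight = 0.
  m = 10 → c = 11110, weight = 4.
  m = 01 → c = 00100, weight = 1.
  m = 11 → c = 11010, weight = 3.
Tally weights:
  weight 0: 1 codewords.
  weight 1: 1 codewords.
  weight 3: 1 codewords.
  weight 4: 1 codewords.
Minimum distance d = smallest w > 0 with A_w > 0 = 1.
Sanity: Σ A_w = 4 = 2^2 = 4 ✓.


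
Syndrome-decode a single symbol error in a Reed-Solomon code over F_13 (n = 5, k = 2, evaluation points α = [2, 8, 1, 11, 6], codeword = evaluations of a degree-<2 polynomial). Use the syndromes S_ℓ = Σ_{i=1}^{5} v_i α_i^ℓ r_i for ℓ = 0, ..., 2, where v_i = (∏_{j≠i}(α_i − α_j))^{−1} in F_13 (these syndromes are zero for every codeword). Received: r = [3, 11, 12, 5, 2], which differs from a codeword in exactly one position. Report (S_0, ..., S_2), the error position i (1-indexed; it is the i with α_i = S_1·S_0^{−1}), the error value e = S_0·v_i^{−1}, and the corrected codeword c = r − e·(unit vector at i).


S = (9, 5, 10), error at position 1, error magnitude e = 6, c = [10, 11, 12, 5, 2].

Step 1: column multipliers v_i = (∏_{j≠i}(α_i − α_j))^{−1} mod 13.
  i = 1 (α = 2): (2−8)(2−1)(2−11)(2−6) = (−6)·1·(−9)·(−4) = −216 ≡ 5, so v_1 = 5^{−1} = 8 (mod 13).
  i = 2 (α = 8): (8−2)(8−1)(8−11)(8−6) = 6·7·(−3)·2 = −252 ≡ 8, so v_2 = 8^{−1} = 5 (mod 13).
  i = 3 (α = 1): (1−2)(1−8)(1−11)(1−6) = (−1)·(−7)·(−10)·(−5) = 350 ≡ 12, so v_3 = 12^{−1} = 12 (mod 13).
  i = 4 (α = 11): (11−2)(11−8)(11−1)(11−6) = 9·3·10·5 = 1350 ≡ 11, so v_4 = 11^{−1} = 6 (mod 13).
  i = 5 (α = 6): (6−2)(6−8)(6−1)(6−11) = 4·(−2)·5·(−5) = 200 ≡ 5, so v_5 = 5^{−1} = 8 (mod 13).
  v = [8, 5, 12, 6, 8].
Step 2: syndromes of r = [3, 11, 12, 5, 2] (all sums mod 13).
  S_0 = Σ v_i r_i = 8·3 + 5·11 + 12·12 + 6·5 + 8·2 = 269 ≡ 9.
  S_1 = Σ v_i α_i r_i = 8·2·3 + 5·8·11 + 12·1·12 + 6·11·5 + 8·6·2 = 1058 ≡ 5.
  α_i^2 mod 13 = [4, 12, 1, 4, 10].
  S_2 = Σ v_i α_i^2 r_i = 8·4·3 + 5·12·11 + 12·1·12 + 6·4·5 + 8·10·2 = 1180 ≡ 10.
  S = (9, 5, 10) ≠ 0, so r is not a codeword (an error is present).
Step 3: locate the error. For a single error e at position i, S_ℓ = v_i·e·α_i^ℓ, so α_err = S_1/S_0.
  S_0^{−1} = 9^{−1} = 3 (mod 13), so α_err = 5·3 = 15 ≡ 2 = α_1. Error position i = 1.
  Consistency check: S_2/S_1 = 10·8 = 80 ≡ 2 = α_err ✓ (single-error assumption holds).
Step 4: error magnitude e = S_0/v_1 = S_0·∏_{j≠1}(α_1 − α_j) = 9·5 = 45 ≡ 6 (mod 13).
Step 5: correct position 1: c_1 = r_1 − e = 3 − 6 ≡ 10 (mod 13). Hence c = [10, 11, 12, 5, 2].
  Check: interpolating c through the α_i gives m(x) = 1 + 11·x (degree < 2) with m(α_i) = c_i for every i, so c is indeed a codeword.


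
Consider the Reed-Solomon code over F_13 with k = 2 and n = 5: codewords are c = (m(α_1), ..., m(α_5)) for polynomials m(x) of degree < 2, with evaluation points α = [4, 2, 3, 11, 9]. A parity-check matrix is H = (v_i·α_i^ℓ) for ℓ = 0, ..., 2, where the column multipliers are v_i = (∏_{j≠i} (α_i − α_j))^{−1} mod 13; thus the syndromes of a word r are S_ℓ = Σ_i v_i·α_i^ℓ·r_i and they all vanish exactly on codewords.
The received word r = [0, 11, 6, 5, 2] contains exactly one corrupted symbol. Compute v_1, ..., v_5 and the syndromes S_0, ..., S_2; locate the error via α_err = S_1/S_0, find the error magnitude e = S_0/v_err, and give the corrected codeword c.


S = (5, 7, 2), error at position 1, error magnitude e = 12, c = [1, 11, 6, 5, 2].

Step 1: column multipliers v_i = (∏_{j≠i}(α_i − α_j))^{−1} mod 13.
  i = 1 (α = 4): (4−2)(4−3)(4−11)(4−9) = 2·1·(−7)·(−5) = 70 ≡ 5, so v_1 = 5^{−1} = 8 (mod 13).
  i = 2 (α = 2): (2−4)(2−3)(2−11)(2−9) = (−2)·(−1)·(−9)·(−7) = 126 ≡ 9, so v_2 = 9^{−1} = 3 (mod 13).
  i = 3 (α = 3): (3−4)(3−2)(3−11)(3−9) = (−1)·1·(−8)·(−6) = −48 ≡ 4, so v_3 = 4^{−1} = 10 (mod 13).
  i = 4 (α = 11): (11−4)(11−2)(11−3)(11−9) = 7·9·8·2 = 1008 ≡ 7, so v_4 = 7^{−1} = 2 (mod 13).
  i = 5 (α = 9): (9−4)(9−2)(9−3)(9−11) = 5·7·6·(−2) = −420 ≡ 9, so v_5 = 9^{−1} = 3 (mod 13).
  v = [8, 3, 10, 2, 3].
Step 2: syndromes of r = [0, 11, 6, 5, 2] (all sums mod 13).
  S_0 = Σ v_i r_i = 8·0 + 3·11 + 10·6 + 2·5 + 3·2 = 109 ≡ 5.
  S_1 = Σ v_i α_i r_i = 8·4·0 + 3·2·11 + 10·3·6 + 2·11·5 + 3·9·2 = 410 ≡ 7.
  α_i^2 mod 13 = [3, 4, 9, 4, 3].
  S_2 = Σ v_i α_i^2 r_i = 8·3·0 + 3·4·11 + 10·9·6 + 2·4·5 + 3·3·2 = 730 ≡ 2.
  S = (5, 7, 2) ≠ 0, so r is not a codeword (an error is present).
Step 3: locate the error. For a single error e at position i, S_ℓ = v_i·e·α_i^ℓ, so α_err = S_1/S_0.
  S_0^{−1} = 5^{−1} = 8 (mod 13), so α_err = 7·8 = 56 ≡ 4 = α_1. Error position i = 1.
  Consistency check: S_2/S_1 = 2·2 = 4 ≡ 4 = α_err ✓ (single-error assumption holds).
Step 4: error magnitude e = S_0/v_1 = S_0·∏_{j≠1}(α_1 − α_j) = 5·5 = 25 ≡ 12 (mod 13).
Step 5: correct position 1: c_1 = r_1 − e = 0 − 12 ≡ 1 (mod 13). Hence c = [1, 11, 6, 5, 2].
  Check: interpolating c through the α_i gives m(x) = 8 + 8·x (degree < 2) with m(α_i) = c_i for every i, so c is indeed a codeword.


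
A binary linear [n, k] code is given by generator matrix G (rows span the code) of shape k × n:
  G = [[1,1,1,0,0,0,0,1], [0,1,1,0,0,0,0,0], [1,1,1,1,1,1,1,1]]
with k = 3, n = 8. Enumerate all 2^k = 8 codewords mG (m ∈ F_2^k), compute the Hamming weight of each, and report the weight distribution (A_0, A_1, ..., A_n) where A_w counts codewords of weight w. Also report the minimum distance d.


Weight distribution: A_0 = 1, A_2 = 2, A_4 = 2, A_6 = 2, A_8 = 1. Minimum distance d = 2.

Enumerate all 2^3 = 8 messages m ∈ F_2^3.
For each, compute codeword c = mG in F_2^8, then tally its weight.
  m = 000 → c = 00000000, weight = 0.
  m = 100 → c = 11100001, weight = 4.
  m = 010 → c = 01100000, weight = 2.
  m = 110 → c = 10000001, weight = 2.
  m = 001 → c = 11111111, weight = 8.
  m = 101 → c = 00011110, weight = 4.
  m = 011 → c = 10011111, weight = 6.
  m = 111 → c = 01111110, weight = 6.
Tally weights:
  weight 0: 1 codewords.
  weight 2: 2 codewords.
  weight 4: 2 codewords.
  weight 6: 2 codewords.
  weight 8: 1 codewords.
Minimum distance d = smallest w > 0 with A_w > 0 = 2.
Sanity: Σ A_w = 8 = 2^3 = 8 ✓.


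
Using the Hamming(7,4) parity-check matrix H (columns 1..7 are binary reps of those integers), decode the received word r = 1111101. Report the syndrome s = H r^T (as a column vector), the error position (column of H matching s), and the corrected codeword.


s = (1, 1, 0)^T, error position = 6, corrected codeword c = 1111111

Compute s = H r^T mod 2 one row at a time:
  s_1 = 1 + 1 + 0 + 1 = 3 ≡ 1 (mod 2).
  s_2 = 1 + 1 + 0 + 1 = 3 ≡ 1 (mod 2).
  s_3 = 1 + 1 + 1 + 1 = 4 ≡ 0 (mod 2).
s = (1, 1, 0)^T — this equals column 6 of H (binary 110), so error is at position 6.
Correct: flip bit 6 of r = 1111101 to get c = 1111111.


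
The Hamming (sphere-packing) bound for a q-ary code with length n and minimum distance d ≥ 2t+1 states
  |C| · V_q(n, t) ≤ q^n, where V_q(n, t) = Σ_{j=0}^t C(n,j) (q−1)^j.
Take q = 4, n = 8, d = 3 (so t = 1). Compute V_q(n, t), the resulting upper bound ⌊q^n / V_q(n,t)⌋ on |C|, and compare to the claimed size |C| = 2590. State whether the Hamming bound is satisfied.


V_q(n, t) = 25, q^n = 65536, Hamming bound = 2621, |C| = 2590 ≤ bound (satisfied).

Step 1: Compute V_q(n, t) = Σ_{j=0}^1 C(n, j) (q−1)^j.
  j = 0: C(8,0)·(3)^0 = 1·1 = 1.
  j = 1: C(8,1)·(3)^1 = 8·3 = 24.
  V_q(n, t) = 1 + 24 = 25.
Step 2: q^n = 4^8 = 65536.
Step 3: Hamming bound ⌊q^n / V_q(n,t)⌋ = ⌊65536/25⌋ = 2621.
Step 4: Compare |C| = 2590 to 2621: satisfied.
The claimed |C| lies below the Hamming bound.


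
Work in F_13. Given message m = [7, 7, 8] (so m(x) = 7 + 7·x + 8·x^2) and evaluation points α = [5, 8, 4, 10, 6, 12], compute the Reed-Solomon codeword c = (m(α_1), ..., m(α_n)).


c = [8, 3, 7, 6, 12, 8]

Message polynomial: m(x) = 7 + 7·x + 8·x^2 (mod 13).
For each evaluation point α_i, compute m(α_i) mod 13:
  α_1 = 5: Horner steps 8 → 8 → 8, so m(5) = 8.
  α_2 = 8: Horner steps 8 → 6 → 3, so m(8) = 3.
  α_3 = 4: Horner steps 8 → 0 → 7, so m(4) = 7.
  α_4 = 10: Horner steps 8 → 9 → 6, so m(10) = 6.
  α_5 = 6: Horner steps 8 → 3 → 12, so m(6) = 12.
  α_6 = 12: Horner steps 8 → 12 → 8, so m(12) = 8.
Codeword c = [8, 3, 7, 6, 12, 8] ∈ F_13^6.


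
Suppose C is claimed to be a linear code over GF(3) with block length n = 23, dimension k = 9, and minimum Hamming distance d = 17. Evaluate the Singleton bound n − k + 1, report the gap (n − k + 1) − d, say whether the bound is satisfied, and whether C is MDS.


Singleton RHS = n − k + 1 = 15, slack = -2, bound violated (no such code; not MDS).

Singleton bound: d ≤ n − k + 1.
Here n = 23, k = 9, so n − k + 1 = 15.
Given d = 17, check d ≤ 15: NO.
Slack = (n − k + 1) − d = -2.
The slack is negative: d = 17 exceeds n − k + 1 = 15 by 2, so the Singleton bound is violated and no linear [23, 9, 17]_3 code can exist. In particular it is not MDS (MDS requires d = n − k + 1 exactly).
Description: the claimed parameters are [23, 9, 17]_3; such a code would be impossible (violates the Singleton bound).


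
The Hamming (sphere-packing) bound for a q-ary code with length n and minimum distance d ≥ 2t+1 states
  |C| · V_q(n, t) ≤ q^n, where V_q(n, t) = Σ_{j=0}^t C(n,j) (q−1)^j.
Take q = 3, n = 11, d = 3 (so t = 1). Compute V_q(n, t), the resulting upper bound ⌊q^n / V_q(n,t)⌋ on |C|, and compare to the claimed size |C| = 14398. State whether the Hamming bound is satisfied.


V_q(n, t) = 23, q^n = 177147, Hamming bound = 7702, |C| = 14398 > bound (violated).

Step 1: Compute V_q(n, t) = Σ_{j=0}^1 C(n, j) (q−1)^j.
  j = 0: C(11,0)·(2)^0 = 1·1 = 1.
  j = 1: C(11,1)·(2)^1 = 11·2 = 22.
  V_q(n, t) = 1 + 22 = 23.
Step 2: q^n = 3^11 = 177147.
Step 3: Hamming bound ⌊q^n / V_q(n,t)⌋ = ⌊177147/23⌋ = 7702.
Step 4: Compare |C| = 14398 to 7702: violated.
The claimed |C| lies above the Hamming bound, so no 3-ary code of length 11 with d ≥ 3 can have 14398 codewords.


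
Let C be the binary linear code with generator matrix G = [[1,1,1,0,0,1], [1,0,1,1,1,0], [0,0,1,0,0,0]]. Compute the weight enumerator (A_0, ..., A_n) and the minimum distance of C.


Weight distribution: A_0 = 1, A_1 = 1, A_3 = 2, A_4 = 3, A_5 = 1. Minimum distance d = 1.

Enumerate all 2^3 = 8 messages m ∈ F_2^3.
For each, compute codeword c = mG in F_2^6, then tally its weight.
  m = 000 → c = 000000, weight = 0.
  m = 100 → c = 111001, weight = 4.
  m = 010 → c = 101110, weight = 4.
  m = 110 → c = 010111, weight = 4.
  m = 001 → c = 001000, weight = 1.
  m = 101 → c = 110001, weight = 3.
  m = 011 → c = 100110, weight = 3.
  m = 111 → c = 011111, weight = 5.
Tally weights:
  weight 0: 1 codewords.
  weight 1: 1 codewords.
  weight 3: 2 codewords.
  weight 4: 3 codewords.
  weight 5: 1 codewords.
Minimum distance d = smallest w > 0 with A_w > 0 = 1.
Sanity: Σ A_w = 8 = 2^3 = 8 ✓.


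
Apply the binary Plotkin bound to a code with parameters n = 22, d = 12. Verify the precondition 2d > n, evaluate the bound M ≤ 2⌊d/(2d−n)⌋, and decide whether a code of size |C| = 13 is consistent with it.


Plotkin bound M ≤ 12; given |C| = 13 > bound (violated).

Check applicability: 2d = 24, n = 22.
2d − n = 2 > 0, so Plotkin applies.
Compute d/(2d−n) = 12/2 ≈ 6.0000.
⌊d/(2d−n)⌋ = 6.
Plotkin bound: M ≤ 2·6 = 12.
Given |C| = 13, check: VIOLATED.
This |C| is above the Plotkin bound, so no binary code with n = 22, d = 12 and 13 codewords exists.


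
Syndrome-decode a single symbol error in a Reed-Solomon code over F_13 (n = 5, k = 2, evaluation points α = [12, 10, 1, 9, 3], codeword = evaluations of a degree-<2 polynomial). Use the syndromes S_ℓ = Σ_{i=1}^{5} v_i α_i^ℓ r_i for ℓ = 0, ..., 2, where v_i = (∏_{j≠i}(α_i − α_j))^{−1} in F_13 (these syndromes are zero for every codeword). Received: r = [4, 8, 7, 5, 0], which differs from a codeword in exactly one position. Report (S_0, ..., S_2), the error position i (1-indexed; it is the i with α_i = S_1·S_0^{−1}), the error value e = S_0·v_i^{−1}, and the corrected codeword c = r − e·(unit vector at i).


S = (9, 4, 9), error at position 1, error magnitude e = 3, c = [1, 8, 7, 5, 0].

Step 1: column multipliers v_i = (∏_{j≠i}(α_i − α_j))^{−1} mod 13.
  i = 1 (α = 12): (12−10)(12−1)(12−9)(12−3) = 2·11·3·9 = 594 ≡ 9, so v_1 = 9^{−1} = 3 (mod 13).
  i = 2 (α = 10): (10−12)(10−1)(10−9)(10−3) = (−2)·9·1·7 = −126 ≡ 4, so v_2 = 4^{−1} = 10 (mod 13).
  i = 3 (α = 1): (1−12)(1−10)(1−9)(1−3) = (−11)·(−9)·(−8)·(−2) = 1584 ≡ 11, so v_3 = 11^{−1} = 6 (mod 13).
  i = 4 (α = 9): (9−12)(9−10)(9−1)(9−3) = (−3)·(−1)·8·6 = 144 ≡ 1, so v_4 = 1^{−1} = 1 (mod 13).
  i = 5 (α = 3): (3−12)(3−10)(3−1)(3−9) = (−9)·(−7)·2·(−6) = −756 ≡ 11, so v_5 = 11^{−1} = 6 (mod 13).
  v = [3, 10, 6, 1, 6].
Step 2: syndromes of r = [4, 8, 7, 5, 0] (all sums mod 13).
  S_0 = Σ v_i r_i = 3·4 + 10·8 + 6·7 + 1·5 + 6·0 = 139 ≡ 9.
  S_1 = Σ v_i α_i r_i = 3·12·4 + 10·10·8 + 6·1·7 + 1·9·5 + 6·3·0 = 1031 ≡ 4.
  α_i^2 mod 13 = [1, 9, 1, 3, 9].
  S_2 = Σ v_i α_i^2 r_i = 3·1·4 + 10·9·8 + 6·1·7 + 1·3·5 + 6·9·0 = 789 ≡ 9.
  S = (9, 4, 9) ≠ 0, so r is not a codeword (an error is present).
Step 3: locate the error. For a single error e at position i, S_ℓ = v_i·e·α_i^ℓ, so α_err = S_1/S_0.
  S_0^{−1} = 9^{−1} = 3 (mod 13), so α_err = 4·3 = 12 ≡ 12 = α_1. Error position i = 1.
  Consistency check: S_2/S_1 = 9·10 = 90 ≡ 12 = α_err ✓ (single-error assumption holds).
Step 4: error magnitude e = S_0/v_1 = S_0·∏_{j≠1}(α_1 − α_j) = 9·9 = 81 ≡ 3 (mod 13).
Step 5: correct position 1: c_1 = r_1 − e = 4 − 3 ≡ 1 (mod 13). Hence c = [1, 8, 7, 5, 0].
  Check: interpolating c through the α_i gives m(x) = 4 + 3·x (degree < 2) with m(α_i) = c_i for every i, so c is indeed a codeword.


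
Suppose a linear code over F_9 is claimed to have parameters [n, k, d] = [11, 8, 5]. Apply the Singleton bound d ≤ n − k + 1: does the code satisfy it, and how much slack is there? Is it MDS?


Singleton RHS = n − k + 1 = 4, slack = -1, bound violated (no such code; not MDS).

Singleton bound: d ≤ n − k + 1.
Here n = 11, k = 8, so n − k + 1 = 4.
Given d = 5, check d ≤ 4: NO.
Slack = (n − k + 1) − d = -1.
The slack is negative: d = 5 exceeds n − k + 1 = 4 by 1, so the Singleton bound is violated and no linear [11, 8, 5]_9 code can exist. In particular it is not MDS (MDS requires d = n − k + 1 exactly).
Description: the claimed parameters are [11, 8, 5]_9; such a code would be impossible (violates the Singleton bound).


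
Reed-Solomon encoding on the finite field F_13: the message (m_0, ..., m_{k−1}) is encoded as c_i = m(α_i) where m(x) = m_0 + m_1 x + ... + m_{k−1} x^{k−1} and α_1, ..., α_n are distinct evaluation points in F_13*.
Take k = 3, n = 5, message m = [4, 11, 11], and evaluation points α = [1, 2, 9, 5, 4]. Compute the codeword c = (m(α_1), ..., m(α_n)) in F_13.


c = [0, 5, 6, 9, 3]

Message polynomial: m(x) = 4 + 11·x + 11·x^2 (mod 13).
For each evaluation point α_i, compute m(α_i) mod 13:
  α_1 = 1: Horner steps 11 → 9 → 0, so m(1) = 0.
  α_2 = 2: Horner steps 11 → 7 → 5, so m(2) = 5.
  α_3 = 9: Horner steps 11 → 6 → 6, so m(9) = 6.
  α_4 = 5: Horner steps 11 → 1 → 9, so m(5) = 9.
  α_5 = 4: Horner steps 11 → 3 → 3, so m(4) = 3.
Codeword c = [0, 5, 6, 9, 3] ∈ F_13^5.


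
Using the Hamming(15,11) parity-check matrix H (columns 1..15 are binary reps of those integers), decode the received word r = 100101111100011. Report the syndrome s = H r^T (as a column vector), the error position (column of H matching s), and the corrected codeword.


s = (1, 1, 1, 0)^T, error position = 14, corrected codeword c = 100101111100001

Compute s = H r^T mod 2 one row at a time:
  s_1 = 1 + 1 + 1 + 0 + 0 + 0 + 1 + 1 = 5 ≡ 1 (mod 2).
  s_2 = 1 + 0 + 1 + 1 + 0 + 0 + 1 + 1 = 5 ≡ 1 (mod 2).
  s_3 = 0 + 0 + 1 + 1 + 1 + 0 + 1 + 1 = 5 ≡ 1 (mod 2).
  s_4 = 1 + 0 + 0 + 1 + 1 + 0 + 0 + 1 = 4 ≡ 0 (mod 2).
s = (1, 1, 1, 0)^T — this equals column 14 of H (binary 1110), so error is at position 14.
Correct: flip bit 14 of r = 100101111100011 to get c = 100101111100001.


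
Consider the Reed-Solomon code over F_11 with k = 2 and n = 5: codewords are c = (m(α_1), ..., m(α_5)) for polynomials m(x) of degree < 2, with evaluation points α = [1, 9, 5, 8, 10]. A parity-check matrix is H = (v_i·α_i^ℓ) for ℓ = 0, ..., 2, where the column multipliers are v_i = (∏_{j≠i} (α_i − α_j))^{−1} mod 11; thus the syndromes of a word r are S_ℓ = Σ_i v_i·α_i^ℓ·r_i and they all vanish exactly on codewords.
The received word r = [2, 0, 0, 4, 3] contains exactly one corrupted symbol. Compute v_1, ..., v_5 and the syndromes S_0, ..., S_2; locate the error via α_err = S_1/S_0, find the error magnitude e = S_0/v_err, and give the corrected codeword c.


S = (2, 7, 8), error at position 2, error magnitude e = 2, c = [2, 9, 0, 4, 3].

Step 1: column multipliers v_i = (∏_{j≠i}(α_i − α_j))^{−1} mod 11.
  i = 1 (α = 1): (1−9)(1−5)(1−8)(1−10) = (−8)·(−4)·(−7)·(−9) = 2016 ≡ 3, so v_1 = 3^{−1} = 4 (mod 11).
  i = 2 (α = 9): (9−1)(9−5)(9−8)(9−10) = 8·4·1·(−1) = −32 ≡ 1, so v_2 = 1^{−1} = 1 (mod 11).
  i = 3 (α = 5): (5−1)(5−9)(5−8)(5−10) = 4·(−4)·(−3)·(−5) = −240 ≡ 2, so v_3 = 2^{−1} = 6 (mod 11).
  i = 4 (α = 8): (8−1)(8−9)(8−5)(8−10) = 7·(−1)·3·(−2) = 42 ≡ 9, so v_4 = 9^{−1} = 5 (mod 11).
  i = 5 (α = 10): (10−1)(10−9)(10−5)(10−8) = 9·1·5·2 = 90 ≡ 2, so v_5 = 2^{−1} = 6 (mod 11).
  v = [4, 1, 6, 5, 6].
Step 2: syndromes of r = [2, 0, 0, 4, 3] (all sums mod 11).
  S_0 = Σ v_i r_i = 4·2 + 1·0 + 6·0 + 5·4 + 6·3 = 46 ≡ 2.
  S_1 = Σ v_i α_i r_i = 4·1·2 + 1·9·0 + 6·5·0 + 5·8·4 + 6·10·3 = 348 ≡ 7.
  α_i^2 mod 11 = [1, 4, 3, 9, 1].
  S_2 = Σ v_i α_i^2 r_i = 4·1·2 + 1·4·0 + 6·3·0 + 5·9·4 + 6·1·3 = 206 ≡ 8.
  S = (2, 7, 8) ≠ 0, so r is not a codeword (an error is present).
Step 3: locate the error. For a single error e at position i, S_ℓ = v_i·e·α_i^ℓ, so α_err = S_1/S_0.
  S_0^{−1} = 2^{−1} = 6 (mod 11), so α_err = 7·6 = 42 ≡ 9 = α_2. Error position i = 2.
  Consistency check: S_2/S_1 = 8·8 = 64 ≡ 9 = α_err ✓ (single-error assumption holds).
Step 4: error magnitude e = S_0/v_2 = S_0·∏_{j≠2}(α_2 − α_j) = 2·1 = 2 ≡ 2 (mod 11).
Step 5: correct position 2: c_2 = r_2 − e = 0 − 2 ≡ 9 (mod 11). Hence c = [2, 9, 0, 4, 3].
  Check: interpolating c through the α_i gives m(x) = 8 + 5·x (degree < 2) with m(α_i) = c_i for every i, so c is indeed a codeword.
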